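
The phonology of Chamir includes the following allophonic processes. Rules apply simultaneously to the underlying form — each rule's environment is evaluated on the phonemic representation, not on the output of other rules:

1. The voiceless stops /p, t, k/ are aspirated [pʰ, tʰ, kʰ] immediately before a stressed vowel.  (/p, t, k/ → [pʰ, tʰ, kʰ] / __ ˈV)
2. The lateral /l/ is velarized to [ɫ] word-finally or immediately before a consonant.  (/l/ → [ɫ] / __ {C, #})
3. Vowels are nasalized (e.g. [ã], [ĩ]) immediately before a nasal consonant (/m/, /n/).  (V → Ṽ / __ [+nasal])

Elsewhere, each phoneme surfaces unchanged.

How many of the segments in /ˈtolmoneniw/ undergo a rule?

Segments that undergo a rule: /t/ → [tʰ] (rule 1); /l/ → [ɫ] (rule 2); /o/ → [õ] (rule 3); /e/ → [ẽ] (rule 3).
All other segments surface unchanged.

4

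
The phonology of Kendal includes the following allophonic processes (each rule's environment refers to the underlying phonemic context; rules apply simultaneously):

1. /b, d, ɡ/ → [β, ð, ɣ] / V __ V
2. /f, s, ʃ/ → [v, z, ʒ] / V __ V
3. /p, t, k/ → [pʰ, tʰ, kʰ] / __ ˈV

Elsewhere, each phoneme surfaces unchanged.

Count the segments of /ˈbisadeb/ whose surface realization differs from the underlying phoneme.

Segments that undergo a rule: /s/ → [z] (rule 2); /d/ → [ð] (rule 1).
All other segments surface unchanged.

2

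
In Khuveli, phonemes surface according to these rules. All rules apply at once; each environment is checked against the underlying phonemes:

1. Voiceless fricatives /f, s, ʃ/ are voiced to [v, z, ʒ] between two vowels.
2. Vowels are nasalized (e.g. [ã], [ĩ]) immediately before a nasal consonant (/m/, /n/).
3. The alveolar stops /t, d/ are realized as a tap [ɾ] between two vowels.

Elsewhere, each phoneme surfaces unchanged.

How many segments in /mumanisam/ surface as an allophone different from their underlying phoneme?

Segments that undergo a rule: /u/ → [ũ] (rule 2); /a/ → [ã] (rule 2); /s/ → [z] (rule 1); /a/ → [ã] (rule 2).
All other segments surface unchanged.

4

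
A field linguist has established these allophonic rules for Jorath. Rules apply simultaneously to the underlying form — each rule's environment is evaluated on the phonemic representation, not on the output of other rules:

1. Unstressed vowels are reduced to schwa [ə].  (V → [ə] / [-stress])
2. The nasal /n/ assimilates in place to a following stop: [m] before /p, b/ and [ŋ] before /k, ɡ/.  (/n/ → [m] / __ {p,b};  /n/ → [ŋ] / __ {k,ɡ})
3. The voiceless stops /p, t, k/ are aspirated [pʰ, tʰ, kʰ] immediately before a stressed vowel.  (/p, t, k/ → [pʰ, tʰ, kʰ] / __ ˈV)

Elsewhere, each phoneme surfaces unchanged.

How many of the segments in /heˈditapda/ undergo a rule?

Segments that undergo a rule: /e/ → [ə] (rule 1); /a/ → [ə] (rule 1); /a/ → [ə] (rule 1).
All other segments surface unchanged.

3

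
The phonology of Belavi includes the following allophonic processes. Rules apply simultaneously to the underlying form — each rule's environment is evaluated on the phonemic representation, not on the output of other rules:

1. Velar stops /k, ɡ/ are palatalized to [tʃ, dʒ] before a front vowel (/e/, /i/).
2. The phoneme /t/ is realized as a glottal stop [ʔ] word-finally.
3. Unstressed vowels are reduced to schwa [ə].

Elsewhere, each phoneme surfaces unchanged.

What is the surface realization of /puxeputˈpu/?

[pəxəpətˈpu]

/p/ (word-initial) is unaffected → [p].
/u/ meets the environment for rule 3 (in an unstressed syllable) → [ə].
/x/ (between /u/ and /e/): no rule targets it → [x].
/e/ — between /x/ and /p/, in an unstressed syllable — surfaces as [ə] (rule 3).
/p/ (between /e/ and /u/): no rule targets it → [p].
/u/ (between /p/ and /t/): in an unstressed syllable, so rule 3 applies → [ə].
/t/ (between /u/ and /p/) is in the target of rule 2 but the environment (word-finally) is not met → [t].
/p/ (between /t/ and /u/) is unaffected → [p].
/u/ (word-final): rule 3 targets it, but not in an unstressed syllable → unchanged [u].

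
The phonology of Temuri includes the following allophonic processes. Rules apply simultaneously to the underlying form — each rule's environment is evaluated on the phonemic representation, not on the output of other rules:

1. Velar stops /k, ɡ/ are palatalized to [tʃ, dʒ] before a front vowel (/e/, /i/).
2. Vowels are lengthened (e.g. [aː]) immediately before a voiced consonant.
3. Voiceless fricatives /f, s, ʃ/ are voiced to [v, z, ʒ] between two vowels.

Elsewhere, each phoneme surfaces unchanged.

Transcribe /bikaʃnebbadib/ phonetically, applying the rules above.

[bikaʃneːbbaːdiːb]

/i/ — between /b/ and /k/; rule 2 does not apply here → [i].
/k/ (between /i/ and /a/) fails the environment for rule 1, so it stays [k].
/a/ (between /k/ and /ʃ/) fails the environment for rule 2, so it stays [a].
/ʃ/ (between /a/ and /n/): rule 3 targets it, but not between two vowels → unchanged [ʃ].
/e/ (between /n/ and /b/) occurs before a voiced consonant → [eː] by rule 2.
/a/ — between /b/ and /d/, before a voiced consonant — surfaces as [aː] (rule 2).
Rule 2 applies to /i/ (between /d/ and /b/: before a voiced consonant) → [iː].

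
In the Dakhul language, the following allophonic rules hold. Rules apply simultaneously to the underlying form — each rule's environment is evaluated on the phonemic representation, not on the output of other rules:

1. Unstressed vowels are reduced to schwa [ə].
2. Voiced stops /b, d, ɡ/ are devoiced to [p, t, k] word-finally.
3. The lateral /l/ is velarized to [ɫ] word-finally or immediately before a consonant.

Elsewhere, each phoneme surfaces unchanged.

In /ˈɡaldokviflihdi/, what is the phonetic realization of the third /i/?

/i/ — word-final, in an unstressed syllable — surfaces as [ə] (rule 1).

[ə]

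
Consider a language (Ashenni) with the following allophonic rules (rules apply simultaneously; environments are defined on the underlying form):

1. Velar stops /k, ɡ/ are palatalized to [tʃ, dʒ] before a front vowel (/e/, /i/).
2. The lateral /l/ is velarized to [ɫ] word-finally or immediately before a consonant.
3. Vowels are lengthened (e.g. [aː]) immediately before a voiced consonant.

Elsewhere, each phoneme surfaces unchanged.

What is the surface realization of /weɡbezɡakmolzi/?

/w/ — not in any rule's target class → [w].
/e/ (between /w/ and /ɡ/): before a voiced consonant, so rule 3 applies → [eː].
/ɡ/ (between /e/ and /b/) fails the environment for rule 1, so it stays [ɡ].
/b/ (between /ɡ/ and /e/) is unaffected → [b].
Rule 3 applies to /e/ (between /b/ and /z/: before a voiced consonant) → [eː].
/z/ (between /e/ and /ɡ/) is unaffected → [z].
/ɡ/ (between /z/ and /a/) fails the environment for rule 1, so it stays [ɡ].
/a/ (between /ɡ/ and /k/): rule 3 targets it, but not before a voiced consonant → unchanged [a].
/k/ (between /a/ and /m/): rule 1 targets it, but not before a front vowel → unchanged [k].
/m/ stays [m].
Rule 3 applies to /o/ (between /m/ and /l/: before a voiced consonant) → [oː].
/l/ meets the environment for rule 2 (word-finally or immediately before a consonant) → [ɫ].
/z/ (between /l/ and /i/) is unaffected → [z].
/i/ (word-final): rule 3 targets it, but not before a voiced consonant → unchanged [i].

[weːɡbeːzɡakmoːɫzi]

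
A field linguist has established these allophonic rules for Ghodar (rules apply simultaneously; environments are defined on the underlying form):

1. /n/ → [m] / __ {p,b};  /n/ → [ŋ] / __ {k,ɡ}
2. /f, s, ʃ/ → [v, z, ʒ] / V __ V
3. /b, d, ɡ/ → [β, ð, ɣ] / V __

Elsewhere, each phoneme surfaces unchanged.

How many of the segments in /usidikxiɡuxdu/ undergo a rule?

Segments that undergo a rule: /s/ → [z] (rule 2); /d/ → [ð] (rule 3); /ɡ/ → [ɣ] (rule 3).
All other segments surface unchanged.

3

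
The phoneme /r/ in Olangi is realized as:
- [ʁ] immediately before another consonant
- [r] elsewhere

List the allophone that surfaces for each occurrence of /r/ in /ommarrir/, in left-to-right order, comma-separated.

[ʁ], [r], [r]

Occurrence 1 (position 5): immediately before another consonant → [ʁ].
Occurrence 2 (position 6): no conditioning environment matches → elsewhere allophone [r].
Occurrence 3 (position 8): no conditioning environment matches → elsewhere allophone [r].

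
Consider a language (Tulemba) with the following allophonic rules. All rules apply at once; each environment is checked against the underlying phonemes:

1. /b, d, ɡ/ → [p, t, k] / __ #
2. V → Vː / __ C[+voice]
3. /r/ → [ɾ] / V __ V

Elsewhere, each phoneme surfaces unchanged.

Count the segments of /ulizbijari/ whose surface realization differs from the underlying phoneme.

5

Segments that undergo a rule: /u/ → [uː] (rule 2); /i/ → [iː] (rule 2); /i/ → [iː] (rule 2); /a/ → [aː] (rule 2); /r/ → [ɾ] (rule 3).
All other segments surface unchanged.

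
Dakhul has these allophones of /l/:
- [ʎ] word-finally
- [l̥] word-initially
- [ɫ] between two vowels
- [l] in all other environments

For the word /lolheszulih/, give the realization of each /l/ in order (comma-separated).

[l̥], [l], [ɫ]

Occurrence 1 (position 1): word-initially → [l̥].
Occurrence 2 (position 3): no conditioning environment matches → elsewhere allophone [l].
Occurrence 3 (position 9): between two vowels → [ɫ].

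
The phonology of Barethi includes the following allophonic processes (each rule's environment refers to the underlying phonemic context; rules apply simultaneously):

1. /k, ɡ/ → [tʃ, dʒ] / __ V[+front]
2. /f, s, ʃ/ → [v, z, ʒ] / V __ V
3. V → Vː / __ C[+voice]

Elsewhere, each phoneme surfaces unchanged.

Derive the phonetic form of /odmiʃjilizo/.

/o/ — word-initial, before a voiced consonant — surfaces as [oː] (rule 3).
/d/ — not in any rule's target class → [d].
/m/ (between /d/ and /i/): no rule targets it → [m].
/i/ (between /m/ and /ʃ/) is in the target of rule 3 but the environment (before a voiced consonant) is not met → [i].
/ʃ/ — between /i/ and /j/; rule 2 does not apply here → [ʃ].
/j/ — not in any rule's target class → [j].
Rule 3 applies to /i/ (between /j/ and /l/: before a voiced consonant) → [iː].
/l/ stays [l].
/i/ (between /l/ and /z/): before a voiced consonant, so rule 3 applies → [iː].
/z/ stays [z].
/o/ (word-final) is in the target of rule 3 but the environment (before a voiced consonant) is not met → [o].

[oːdmiʃjiːliːzo]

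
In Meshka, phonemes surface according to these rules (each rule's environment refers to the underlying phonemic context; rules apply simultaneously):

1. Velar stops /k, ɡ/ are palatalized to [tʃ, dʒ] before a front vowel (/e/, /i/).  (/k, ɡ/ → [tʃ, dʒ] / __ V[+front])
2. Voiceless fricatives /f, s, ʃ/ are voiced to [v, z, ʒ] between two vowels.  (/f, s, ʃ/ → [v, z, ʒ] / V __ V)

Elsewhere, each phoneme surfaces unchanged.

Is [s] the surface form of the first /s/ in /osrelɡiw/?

Yes

/s/ (between /o/ and /r/) fails the environment for rule 2, so it stays [s].
The actual realization is [s], which matches [s].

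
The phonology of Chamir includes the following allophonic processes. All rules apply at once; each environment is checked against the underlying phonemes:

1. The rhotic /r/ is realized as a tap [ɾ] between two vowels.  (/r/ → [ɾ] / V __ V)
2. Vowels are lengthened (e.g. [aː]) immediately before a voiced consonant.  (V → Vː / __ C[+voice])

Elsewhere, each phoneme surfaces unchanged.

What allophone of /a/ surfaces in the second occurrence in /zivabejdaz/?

/a/ (between /d/ and /z/) occurs before a voiced consonant → [aː] by rule 2.

[aː]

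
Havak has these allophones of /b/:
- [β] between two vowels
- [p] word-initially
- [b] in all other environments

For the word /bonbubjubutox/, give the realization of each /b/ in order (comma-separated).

Occurrence 1 (position 1): word-initially → [p].
Occurrence 2 (position 4): no conditioning environment matches → elsewhere allophone [b].
Occurrence 3 (position 6): no conditioning environment matches → elsewhere allophone [b].
Occurrence 4 (position 9): between two vowels → [β].

[p], [b], [b], [β]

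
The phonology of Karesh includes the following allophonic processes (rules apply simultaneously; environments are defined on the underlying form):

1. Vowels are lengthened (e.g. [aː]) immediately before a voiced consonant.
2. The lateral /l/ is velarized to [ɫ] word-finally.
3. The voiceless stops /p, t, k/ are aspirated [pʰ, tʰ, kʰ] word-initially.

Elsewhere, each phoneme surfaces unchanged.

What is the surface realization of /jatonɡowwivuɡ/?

[jatoːnɡoːwwiːvuːɡ]

/j/ (word-initial) is unaffected → [j].
/a/ (between /j/ and /t/): rule 1 targets it, but not before a voiced consonant → unchanged [a].
/t/ (between /a/ and /o/) fails the environment for rule 3, so it stays [t].
/o/ (between /t/ and /n/) occurs before a voiced consonant → [oː] by rule 1.
/n/ (between /o/ and /ɡ/) is unaffected → [n].
/ɡ/ stays [ɡ].
Rule 1 applies to /o/ (between /ɡ/ and /w/: before a voiced consonant) → [oː].
/w/ stays [w].
/w/ — not in any rule's target class → [w].
/i/ (between /w/ and /v/) occurs before a voiced consonant → [iː] by rule 1.
/v/ stays [v].
Rule 1 applies to /u/ (between /v/ and /ɡ/: before a voiced consonant) → [uː].
/ɡ/ — not in any rule's target class → [ɡ].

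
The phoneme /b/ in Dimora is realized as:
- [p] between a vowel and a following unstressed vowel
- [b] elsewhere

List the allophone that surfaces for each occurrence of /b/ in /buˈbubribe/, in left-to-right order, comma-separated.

Occurrence 1 (position 1): no conditioning environment matches → elsewhere allophone [b].
Occurrence 2 (position 3): no conditioning environment matches → elsewhere allophone [b].
Occurrence 3 (position 5): no conditioning environment matches → elsewhere allophone [b].
Occurrence 4 (position 8): between a vowel and a following unstressed vowel → [p].

[b], [b], [b], [p]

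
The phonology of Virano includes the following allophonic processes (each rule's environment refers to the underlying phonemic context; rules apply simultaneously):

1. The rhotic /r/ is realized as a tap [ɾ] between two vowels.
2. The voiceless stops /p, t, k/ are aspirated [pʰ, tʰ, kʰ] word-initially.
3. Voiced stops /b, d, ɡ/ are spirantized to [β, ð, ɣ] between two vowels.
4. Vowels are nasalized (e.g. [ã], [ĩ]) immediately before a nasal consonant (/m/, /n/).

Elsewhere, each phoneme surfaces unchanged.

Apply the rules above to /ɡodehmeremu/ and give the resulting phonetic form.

/ɡ/ (word-initial) is in the target of rule 3 but the environment (between two vowels) is not met → [ɡ].
/o/ (between /ɡ/ and /d/) fails the environment for rule 4, so it stays [o].
Rule 3 applies to /d/ (between /o/ and /e/: between two vowels) → [ð].
/e/ (between /d/ and /h/) fails the environment for rule 4, so it stays [e].
/h/ (between /e/ and /m/): no rule targets it → [h].
/m/ (between /h/ and /e/): no rule targets it → [m].
/e/ (between /m/ and /r/) is in the target of rule 4 but the environment (before a nasal consonant) is not met → [e].
/r/ meets the environment for rule 1 (between two vowels) → [ɾ].
/e/ (between /r/ and /m/) occurs before a nasal consonant → [ẽ] by rule 4.
/m/ (between /e/ and /u/): no rule targets it → [m].
/u/ (word-final) is in the target of rule 4 but the environment (before a nasal consonant) is not met → [u].

[ɡoðehmeɾẽmu]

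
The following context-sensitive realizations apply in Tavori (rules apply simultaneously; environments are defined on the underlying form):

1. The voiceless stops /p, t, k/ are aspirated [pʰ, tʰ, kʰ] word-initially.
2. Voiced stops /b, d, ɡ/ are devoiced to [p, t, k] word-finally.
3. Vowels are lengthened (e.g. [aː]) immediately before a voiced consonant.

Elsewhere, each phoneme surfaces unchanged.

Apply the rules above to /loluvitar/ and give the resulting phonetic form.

[loːluːvitaːr]

/o/ (between /l/ and /l/): before a voiced consonant, so rule 3 applies → [oː].
/u/ (between /l/ and /v/): before a voiced consonant, so rule 3 applies → [uː].
/i/ (between /v/ and /t/) fails the environment for rule 3, so it stays [i].
/t/ — between /i/ and /a/; rule 1 does not apply here → [t].
/a/ meets the environment for rule 3 (before a voiced consonant) → [aː].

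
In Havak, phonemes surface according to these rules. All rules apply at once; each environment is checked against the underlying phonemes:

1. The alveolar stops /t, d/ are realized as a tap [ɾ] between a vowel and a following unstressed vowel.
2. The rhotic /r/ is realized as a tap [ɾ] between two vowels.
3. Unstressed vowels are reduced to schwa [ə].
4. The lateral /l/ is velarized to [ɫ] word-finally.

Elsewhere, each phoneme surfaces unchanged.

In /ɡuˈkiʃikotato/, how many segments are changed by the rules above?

Segments that undergo a rule: /u/ → [ə] (rule 3); /i/ → [ə] (rule 3); /o/ → [ə] (rule 3); /t/ → [ɾ] (rule 1); /a/ → [ə] (rule 3); /t/ → [ɾ] (rule 1); /o/ → [ə] (rule 3).
All other segments surface unchanged.

7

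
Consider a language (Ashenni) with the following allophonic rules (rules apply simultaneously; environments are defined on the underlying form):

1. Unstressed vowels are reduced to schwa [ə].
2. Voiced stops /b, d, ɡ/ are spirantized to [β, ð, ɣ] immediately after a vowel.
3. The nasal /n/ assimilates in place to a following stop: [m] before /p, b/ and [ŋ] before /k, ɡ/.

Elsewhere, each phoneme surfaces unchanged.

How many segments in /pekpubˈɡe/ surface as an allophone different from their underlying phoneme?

Segments that undergo a rule: /e/ → [ə] (rule 1); /u/ → [ə] (rule 1); /b/ → [β] (rule 2).
All other segments surface unchanged.

3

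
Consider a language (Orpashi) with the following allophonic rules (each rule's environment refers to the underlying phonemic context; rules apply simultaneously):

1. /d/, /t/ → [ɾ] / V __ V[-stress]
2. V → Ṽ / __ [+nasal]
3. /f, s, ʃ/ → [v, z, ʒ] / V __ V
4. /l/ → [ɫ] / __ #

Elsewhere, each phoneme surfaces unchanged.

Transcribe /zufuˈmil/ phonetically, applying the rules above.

[zuvũˈmiɫ]

/u/ — between /z/ and /f/; rule 2 does not apply here → [u].
/f/ — between /u/ and /u/, between two vowels — surfaces as [v] (rule 3).
/u/ (between /f/ and /m/) occurs before a nasal consonant → [ũ] by rule 2.
/i/ — between /m/ and /l/; rule 2 does not apply here → [i].
/l/ — word-final, word-finally — surfaces as [ɫ] (rule 4).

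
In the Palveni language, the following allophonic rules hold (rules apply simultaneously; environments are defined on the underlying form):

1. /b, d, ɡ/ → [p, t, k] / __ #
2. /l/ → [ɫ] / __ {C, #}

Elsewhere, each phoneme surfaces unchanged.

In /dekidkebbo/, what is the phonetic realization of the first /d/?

[d]

/d/ (word-initial) fails the environment for rule 1, so it stays [d].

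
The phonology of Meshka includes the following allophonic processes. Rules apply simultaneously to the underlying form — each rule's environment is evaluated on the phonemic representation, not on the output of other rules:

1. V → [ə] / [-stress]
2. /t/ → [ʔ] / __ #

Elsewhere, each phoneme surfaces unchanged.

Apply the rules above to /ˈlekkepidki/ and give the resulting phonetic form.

/e/ — between /l/ and /k/; rule 1 does not apply here → [e].
/e/ (between /k/ and /p/) occurs in an unstressed syllable → [ə] by rule 1.
/i/ meets the environment for rule 1 (in an unstressed syllable) → [ə].
Rule 1 applies to /i/ (word-final: in an unstressed syllable) → [ə].

[ˈlekkəpədkə]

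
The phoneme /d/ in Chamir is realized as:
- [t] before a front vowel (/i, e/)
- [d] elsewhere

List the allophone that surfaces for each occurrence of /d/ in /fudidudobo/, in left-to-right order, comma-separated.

[t], [d], [d]

Occurrence 1 (position 3): before a front vowel (/i, e/) → [t].
Occurrence 2 (position 5): no conditioning environment matches → elsewhere allophone [d].
Occurrence 3 (position 7): no conditioning environment matches → elsewhere allophone [d].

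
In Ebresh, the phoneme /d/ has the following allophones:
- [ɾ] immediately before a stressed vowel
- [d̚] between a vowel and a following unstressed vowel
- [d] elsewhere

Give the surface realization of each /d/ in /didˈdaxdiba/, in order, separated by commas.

Occurrence 1 (position 1): no conditioning environment matches → elsewhere allophone [d].
Occurrence 2 (position 3): no conditioning environment matches → elsewhere allophone [d].
Occurrence 3 (position 4): immediately before a stressed vowel → [ɾ].
Occurrence 4 (position 7): no conditioning environment matches → elsewhere allophone [d].

[d], [d], [ɾ], [d]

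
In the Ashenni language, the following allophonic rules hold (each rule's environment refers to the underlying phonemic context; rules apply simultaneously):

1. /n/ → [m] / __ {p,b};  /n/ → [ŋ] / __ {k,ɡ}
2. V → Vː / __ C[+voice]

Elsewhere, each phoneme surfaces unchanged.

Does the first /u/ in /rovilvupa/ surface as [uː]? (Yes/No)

No

/u/ (between /v/ and /p/) fails the environment for rule 2, so it stays [u].
The actual realization is [u], not [uː].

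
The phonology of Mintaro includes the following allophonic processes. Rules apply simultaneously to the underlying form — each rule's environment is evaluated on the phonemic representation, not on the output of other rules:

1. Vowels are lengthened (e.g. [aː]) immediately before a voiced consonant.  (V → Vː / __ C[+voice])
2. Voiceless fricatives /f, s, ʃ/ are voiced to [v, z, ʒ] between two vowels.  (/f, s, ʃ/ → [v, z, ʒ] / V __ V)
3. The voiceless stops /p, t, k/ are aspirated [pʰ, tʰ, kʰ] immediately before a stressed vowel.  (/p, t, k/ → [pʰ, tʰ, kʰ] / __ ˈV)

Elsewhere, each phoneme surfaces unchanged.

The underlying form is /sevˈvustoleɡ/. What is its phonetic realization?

/s/ (word-initial): rule 2 targets it, but not between two vowels → unchanged [s].
/e/ — between /s/ and /v/, before a voiced consonant — surfaces as [eː] (rule 1).
/u/ (between /v/ and /s/) is in the target of rule 1 but the environment (before a voiced consonant) is not met → [u].
/s/ — between /u/ and /t/; rule 2 does not apply here → [s].
/t/ (between /s/ and /o/) fails the environment for rule 3, so it stays [t].
/o/ — between /t/ and /l/, before a voiced consonant — surfaces as [oː] (rule 1).
Rule 1 applies to /e/ (between /l/ and /ɡ/: before a voiced consonant) → [eː].

[seːvˈvustoːleːɡ]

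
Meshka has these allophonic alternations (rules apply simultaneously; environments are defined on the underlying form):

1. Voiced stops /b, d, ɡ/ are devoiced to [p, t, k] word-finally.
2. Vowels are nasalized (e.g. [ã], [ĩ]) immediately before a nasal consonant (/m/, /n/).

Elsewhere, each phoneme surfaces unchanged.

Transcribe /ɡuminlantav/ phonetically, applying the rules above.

[ɡũmĩnlãntav]

/ɡ/ (word-initial) is in the target of rule 1 but the environment (word-finally) is not met → [ɡ].
/u/ (between /ɡ/ and /m/): before a nasal consonant, so rule 2 applies → [ũ].
/m/ — not in any rule's target class → [m].
/i/ — between /m/ and /n/, before a nasal consonant — surfaces as [ĩ] (rule 2).
/n/ — not in any rule's target class → [n].
/l/ (between /n/ and /a/) is unaffected → [l].
/a/ — between /l/ and /n/, before a nasal consonant — surfaces as [ã] (rule 2).
/n/ (between /a/ and /t/): no rule targets it → [n].
/t/ (between /n/ and /a/): no rule targets it → [t].
/a/ (between /t/ and /v/): rule 2 targets it, but not before a nasal consonant → unchanged [a].
/v/ (word-final) is unaffected → [v].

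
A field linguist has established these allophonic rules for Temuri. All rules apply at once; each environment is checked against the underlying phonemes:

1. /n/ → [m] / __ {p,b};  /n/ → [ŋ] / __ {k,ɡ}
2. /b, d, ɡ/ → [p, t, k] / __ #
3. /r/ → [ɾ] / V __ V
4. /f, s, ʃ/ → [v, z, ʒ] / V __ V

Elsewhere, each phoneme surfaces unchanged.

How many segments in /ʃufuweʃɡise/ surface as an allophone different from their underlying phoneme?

Segments that undergo a rule: /f/ → [v] (rule 4); /s/ → [z] (rule 4).
All other segments surface unchanged.

2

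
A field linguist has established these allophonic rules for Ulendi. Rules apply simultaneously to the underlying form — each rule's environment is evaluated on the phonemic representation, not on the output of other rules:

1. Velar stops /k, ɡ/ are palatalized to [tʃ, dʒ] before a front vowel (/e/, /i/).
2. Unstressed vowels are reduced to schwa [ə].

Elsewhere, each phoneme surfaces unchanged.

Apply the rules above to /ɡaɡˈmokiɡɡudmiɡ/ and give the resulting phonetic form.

/ɡ/ — word-initial; rule 1 does not apply here → [ɡ].
/a/ (between /ɡ/ and /ɡ/): in an unstressed syllable, so rule 2 applies → [ə].
/ɡ/ (between /a/ and /m/) is in the target of rule 1 but the environment (before a front vowel) is not met → [ɡ].
/m/ (between /ɡ/ and /o/): no rule targets it → [m].
/o/ (between /m/ and /k/) is in the target of rule 2 but the environment (in an unstressed syllable) is not met → [o].
/k/ meets the environment for rule 1 (before a front vowel) → [tʃ].
/i/ — between /k/ and /ɡ/, in an unstressed syllable — surfaces as [ə] (rule 2).
/ɡ/ (between /i/ and /ɡ/): rule 1 targets it, but not before a front vowel → unchanged [ɡ].
/ɡ/ (between /ɡ/ and /u/) fails the environment for rule 1, so it stays [ɡ].
/u/ — between /ɡ/ and /d/, in an unstressed syllable — surfaces as [ə] (rule 2).
/d/ stays [d].
/m/ (between /d/ and /i/) is unaffected → [m].
Rule 2 applies to /i/ (between /m/ and /ɡ/: in an unstressed syllable) → [ə].
/ɡ/ (word-final) fails the environment for rule 1, so it stays [ɡ].

[ɡəɡˈmotʃəɡɡədməɡ]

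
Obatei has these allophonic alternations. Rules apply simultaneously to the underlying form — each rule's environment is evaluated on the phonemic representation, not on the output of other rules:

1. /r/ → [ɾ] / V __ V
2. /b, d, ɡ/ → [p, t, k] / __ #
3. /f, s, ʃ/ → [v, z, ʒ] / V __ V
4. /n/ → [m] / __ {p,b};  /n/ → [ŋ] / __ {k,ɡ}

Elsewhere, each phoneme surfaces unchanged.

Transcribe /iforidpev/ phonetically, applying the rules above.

[ivoɾidpev]

/i/ — not in any rule's target class → [i].
Rule 3 applies to /f/ (between /i/ and /o/: between two vowels) → [v].
/o/ stays [o].
/r/ meets the environment for rule 1 (between two vowels) → [ɾ].
/i/ (between /r/ and /d/): no rule targets it → [i].
/d/ — between /i/ and /p/; rule 2 does not apply here → [d].
/p/ stays [p].
/e/ stays [e].
/v/ (word-final): no rule targets it → [v].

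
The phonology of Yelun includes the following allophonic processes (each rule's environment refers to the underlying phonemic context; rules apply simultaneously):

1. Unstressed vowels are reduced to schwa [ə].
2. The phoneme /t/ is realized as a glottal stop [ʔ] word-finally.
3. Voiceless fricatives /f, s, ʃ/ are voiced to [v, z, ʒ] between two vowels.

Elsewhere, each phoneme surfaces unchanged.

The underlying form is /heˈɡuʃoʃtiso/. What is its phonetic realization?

[həˈɡuʒəʃtəzə]

/h/ stays [h].
Rule 1 applies to /e/ (between /h/ and /ɡ/: in an unstressed syllable) → [ə].
/ɡ/ (between /e/ and /u/): no rule targets it → [ɡ].
/u/ (between /ɡ/ and /ʃ/): rule 1 targets it, but not in an unstressed syllable → unchanged [u].
Rule 3 applies to /ʃ/ (between /u/ and /o/: between two vowels) → [ʒ].
Rule 1 applies to /o/ (between /ʃ/ and /ʃ/: in an unstressed syllable) → [ə].
/ʃ/ (between /o/ and /t/) is in the target of rule 3 but the environment (between two vowels) is not met → [ʃ].
/t/ (between /ʃ/ and /i/) fails the environment for rule 2, so it stays [t].
/i/ meets the environment for rule 1 (in an unstressed syllable) → [ə].
/s/ — between /i/ and /o/, between two vowels — surfaces as [z] (rule 3).
/o/ (word-final): in an unstressed syllable, so rule 1 applies → [ə].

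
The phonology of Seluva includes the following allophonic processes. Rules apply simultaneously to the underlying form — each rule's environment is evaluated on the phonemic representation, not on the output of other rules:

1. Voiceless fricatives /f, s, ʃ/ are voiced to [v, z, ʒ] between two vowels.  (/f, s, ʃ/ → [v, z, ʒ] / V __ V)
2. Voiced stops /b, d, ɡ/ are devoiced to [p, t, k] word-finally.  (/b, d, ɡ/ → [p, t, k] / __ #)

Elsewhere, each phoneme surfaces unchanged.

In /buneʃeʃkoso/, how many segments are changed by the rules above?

Segments that undergo a rule: /ʃ/ → [ʒ] (rule 1); /s/ → [z] (rule 1).
All other segments surface unchanged.

2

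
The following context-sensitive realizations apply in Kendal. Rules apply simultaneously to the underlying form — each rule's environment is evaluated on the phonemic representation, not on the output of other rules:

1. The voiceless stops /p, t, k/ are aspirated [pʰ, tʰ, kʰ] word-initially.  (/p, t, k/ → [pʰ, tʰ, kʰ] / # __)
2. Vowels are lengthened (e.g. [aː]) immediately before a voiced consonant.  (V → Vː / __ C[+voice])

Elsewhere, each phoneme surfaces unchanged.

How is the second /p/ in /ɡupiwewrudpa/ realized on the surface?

[p]

/p/ (between /d/ and /a/) fails the environment for rule 1, so it stays [p].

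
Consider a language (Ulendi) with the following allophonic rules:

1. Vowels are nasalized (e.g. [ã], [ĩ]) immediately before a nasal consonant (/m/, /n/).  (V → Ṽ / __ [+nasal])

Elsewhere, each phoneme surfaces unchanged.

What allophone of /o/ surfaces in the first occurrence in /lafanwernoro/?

/o/ — between /n/ and /r/; rule 1 does not apply here → [o].

[o]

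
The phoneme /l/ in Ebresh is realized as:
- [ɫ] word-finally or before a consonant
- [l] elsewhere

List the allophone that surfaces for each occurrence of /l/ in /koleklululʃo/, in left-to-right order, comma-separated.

Occurrence 1 (position 3): no conditioning environment matches → elsewhere allophone [l].
Occurrence 2 (position 6): no conditioning environment matches → elsewhere allophone [l].
Occurrence 3 (position 8): no conditioning environment matches → elsewhere allophone [l].
Occurrence 4 (position 10): word-finally or before a consonant → [ɫ].

[l], [l], [l], [ɫ]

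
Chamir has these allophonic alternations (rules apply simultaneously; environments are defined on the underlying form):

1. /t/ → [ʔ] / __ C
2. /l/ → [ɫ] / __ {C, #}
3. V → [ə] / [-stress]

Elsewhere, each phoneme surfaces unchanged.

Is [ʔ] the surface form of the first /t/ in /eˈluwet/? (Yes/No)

/t/ (word-final) fails the environment for rule 1, so it stays [t].
The actual realization is [t], not [ʔ].

No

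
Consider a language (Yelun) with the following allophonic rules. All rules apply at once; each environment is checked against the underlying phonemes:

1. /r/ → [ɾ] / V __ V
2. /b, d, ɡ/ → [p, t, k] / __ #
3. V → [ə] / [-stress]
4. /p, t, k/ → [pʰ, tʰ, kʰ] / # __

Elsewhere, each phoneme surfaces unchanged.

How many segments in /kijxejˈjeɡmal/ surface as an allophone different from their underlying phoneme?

Segments that undergo a rule: /k/ → [kʰ] (rule 4); /i/ → [ə] (rule 3); /e/ → [ə] (rule 3); /a/ → [ə] (rule 3).
All other segments surface unchanged.

4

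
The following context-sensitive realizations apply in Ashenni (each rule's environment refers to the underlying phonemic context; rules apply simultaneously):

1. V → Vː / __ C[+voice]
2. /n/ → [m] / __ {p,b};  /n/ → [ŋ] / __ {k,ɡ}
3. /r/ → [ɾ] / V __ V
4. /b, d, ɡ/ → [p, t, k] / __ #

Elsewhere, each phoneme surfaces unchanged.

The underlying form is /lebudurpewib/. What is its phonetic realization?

/l/ stays [l].
/e/ (between /l/ and /b/): before a voiced consonant, so rule 1 applies → [eː].
/b/ — between /e/ and /u/; rule 4 does not apply here → [b].
/u/ (between /b/ and /d/): before a voiced consonant, so rule 1 applies → [uː].
/d/ (between /u/ and /u/): rule 4 targets it, but not word-finally → unchanged [d].
/u/ — between /d/ and /r/, before a voiced consonant — surfaces as [uː] (rule 1).
/r/ (between /u/ and /p/): rule 3 targets it, but not between two vowels → unchanged [r].
/p/ (between /r/ and /e/) is unaffected → [p].
/e/ (between /p/ and /w/) occurs before a voiced consonant → [eː] by rule 1.
/w/ stays [w].
/i/ meets the environment for rule 1 (before a voiced consonant) → [iː].
/b/ (word-final) occurs word-finally → [p] by rule 4.

[leːbuːduːrpeːwiːp]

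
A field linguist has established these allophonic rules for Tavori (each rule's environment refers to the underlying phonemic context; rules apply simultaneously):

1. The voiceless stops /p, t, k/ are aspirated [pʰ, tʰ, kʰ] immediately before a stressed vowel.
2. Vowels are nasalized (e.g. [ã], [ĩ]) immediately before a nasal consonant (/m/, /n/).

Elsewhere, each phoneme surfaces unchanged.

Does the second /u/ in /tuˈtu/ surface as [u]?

/u/ (word-final): rule 2 targets it, but not before a nasal consonant → unchanged [u].
The actual realization is [u], which matches [u].

Yes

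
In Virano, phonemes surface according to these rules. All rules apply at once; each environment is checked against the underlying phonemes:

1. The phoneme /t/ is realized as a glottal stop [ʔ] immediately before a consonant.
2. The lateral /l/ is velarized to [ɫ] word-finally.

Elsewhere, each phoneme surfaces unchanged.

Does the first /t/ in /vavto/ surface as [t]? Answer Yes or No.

Yes

/t/ (between /v/ and /o/) is in the target of rule 1 but the environment (immediately before a consonant) is not met → [t].
The actual realization is [t], which matches [t].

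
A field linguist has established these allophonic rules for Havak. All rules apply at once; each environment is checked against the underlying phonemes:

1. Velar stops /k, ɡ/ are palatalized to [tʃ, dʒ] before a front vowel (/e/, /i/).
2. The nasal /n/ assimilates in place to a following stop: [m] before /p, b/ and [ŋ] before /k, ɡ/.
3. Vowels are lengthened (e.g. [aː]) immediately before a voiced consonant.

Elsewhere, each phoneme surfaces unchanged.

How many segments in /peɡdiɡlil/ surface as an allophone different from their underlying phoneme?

3

Segments that undergo a rule: /e/ → [eː] (rule 3); /i/ → [iː] (rule 3); /i/ → [iː] (rule 3).
All other segments surface unchanged.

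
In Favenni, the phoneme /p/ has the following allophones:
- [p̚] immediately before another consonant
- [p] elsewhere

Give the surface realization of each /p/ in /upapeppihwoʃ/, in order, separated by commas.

[p], [p], [p̚], [p]

Occurrence 1 (position 2): no conditioning environment matches → elsewhere allophone [p].
Occurrence 2 (position 4): no conditioning environment matches → elsewhere allophone [p].
Occurrence 3 (position 6): immediately before another consonant → [p̚].
Occurrence 4 (position 7): no conditioning environment matches → elsewhere allophone [p].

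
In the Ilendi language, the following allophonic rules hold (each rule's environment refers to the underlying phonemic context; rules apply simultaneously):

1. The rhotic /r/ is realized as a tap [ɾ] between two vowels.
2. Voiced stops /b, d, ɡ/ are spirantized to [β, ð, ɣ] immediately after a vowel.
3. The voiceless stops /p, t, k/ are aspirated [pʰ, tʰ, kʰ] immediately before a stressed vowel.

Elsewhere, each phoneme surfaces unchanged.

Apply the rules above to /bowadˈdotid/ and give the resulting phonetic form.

/b/ (word-initial): rule 2 targets it, but not immediately after a vowel → unchanged [b].
/d/ (between /a/ and /d/): immediately after a vowel, so rule 2 applies → [ð].
/d/ (between /d/ and /o/): rule 2 targets it, but not immediately after a vowel → unchanged [d].
/t/ — between /o/ and /i/; rule 3 does not apply here → [t].
/d/ — word-final, immediately after a vowel — surfaces as [ð] (rule 2).

[bowaðˈdotið]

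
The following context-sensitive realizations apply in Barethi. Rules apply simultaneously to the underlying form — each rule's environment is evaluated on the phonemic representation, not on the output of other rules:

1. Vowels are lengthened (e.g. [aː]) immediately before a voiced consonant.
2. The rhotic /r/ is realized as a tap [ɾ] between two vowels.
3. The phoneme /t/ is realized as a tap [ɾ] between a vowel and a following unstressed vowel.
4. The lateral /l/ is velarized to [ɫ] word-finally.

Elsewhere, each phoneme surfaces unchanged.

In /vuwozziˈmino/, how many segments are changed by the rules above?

4

Segments that undergo a rule: /u/ → [uː] (rule 1); /o/ → [oː] (rule 1); /i/ → [iː] (rule 1); /i/ → [iː] (rule 1).
All other segments surface unchanged.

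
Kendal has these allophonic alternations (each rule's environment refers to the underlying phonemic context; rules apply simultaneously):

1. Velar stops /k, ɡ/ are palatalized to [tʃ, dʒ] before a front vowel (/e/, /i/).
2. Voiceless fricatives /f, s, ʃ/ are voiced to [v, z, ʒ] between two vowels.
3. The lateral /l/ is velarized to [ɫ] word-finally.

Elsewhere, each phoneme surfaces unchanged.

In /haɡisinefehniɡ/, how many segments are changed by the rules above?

3

Segments that undergo a rule: /ɡ/ → [dʒ] (rule 1); /s/ → [z] (rule 2); /f/ → [v] (rule 2).
All other segments surface unchanged.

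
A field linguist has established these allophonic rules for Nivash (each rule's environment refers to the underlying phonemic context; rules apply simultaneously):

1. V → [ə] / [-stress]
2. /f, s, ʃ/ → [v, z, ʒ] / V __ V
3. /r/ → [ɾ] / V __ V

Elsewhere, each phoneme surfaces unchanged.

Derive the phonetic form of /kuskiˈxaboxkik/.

[kəskəˈxabəxkək]

Rule 1 applies to /u/ (between /k/ and /s/: in an unstressed syllable) → [ə].
/s/ (between /u/ and /k/) is in the target of rule 2 but the environment (between two vowels) is not met → [s].
/i/ (between /k/ and /x/): in an unstressed syllable, so rule 1 applies → [ə].
/a/ (between /x/ and /b/): rule 1 targets it, but not in an unstressed syllable → unchanged [a].
/o/ — between /b/ and /x/, in an unstressed syllable — surfaces as [ə] (rule 1).
/i/ (between /k/ and /k/) occurs in an unstressed syllable → [ə] by rule 1.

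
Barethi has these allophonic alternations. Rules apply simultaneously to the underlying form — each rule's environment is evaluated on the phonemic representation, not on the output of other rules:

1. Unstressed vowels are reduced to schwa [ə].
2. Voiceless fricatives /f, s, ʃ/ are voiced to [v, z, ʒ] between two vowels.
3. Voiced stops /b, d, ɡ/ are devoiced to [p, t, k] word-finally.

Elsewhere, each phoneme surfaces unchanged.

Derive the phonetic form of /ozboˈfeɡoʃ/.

/o/ (word-initial) occurs in an unstressed syllable → [ə] by rule 1.
/b/ (between /z/ and /o/): rule 3 targets it, but not word-finally → unchanged [b].
/o/ (between /b/ and /f/): in an unstressed syllable, so rule 1 applies → [ə].
/f/ (between /o/ and /e/) occurs between two vowels → [v] by rule 2.
/e/ — between /f/ and /ɡ/; rule 1 does not apply here → [e].
/ɡ/ (between /e/ and /o/) is in the target of rule 3 but the environment (word-finally) is not met → [ɡ].
/o/ — between /ɡ/ and /ʃ/, in an unstressed syllable — surfaces as [ə] (rule 1).
/ʃ/ (word-final): rule 2 targets it, but not between two vowels → unchanged [ʃ].

[əzbəˈveɡəʃ]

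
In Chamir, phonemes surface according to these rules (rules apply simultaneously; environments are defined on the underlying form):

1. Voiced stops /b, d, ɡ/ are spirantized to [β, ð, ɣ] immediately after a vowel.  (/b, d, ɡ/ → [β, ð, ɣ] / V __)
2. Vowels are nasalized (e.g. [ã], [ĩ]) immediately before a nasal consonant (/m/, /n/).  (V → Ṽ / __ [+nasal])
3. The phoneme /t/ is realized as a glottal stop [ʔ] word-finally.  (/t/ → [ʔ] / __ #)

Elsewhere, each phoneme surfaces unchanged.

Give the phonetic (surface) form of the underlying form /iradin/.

/i/ (word-initial): rule 2 targets it, but not before a nasal consonant → unchanged [i].
/r/ stays [r].
/a/ (between /r/ and /d/) is in the target of rule 2 but the environment (before a nasal consonant) is not met → [a].
/d/ meets the environment for rule 1 (immediately after a vowel) → [ð].
/i/ (between /d/ and /n/): before a nasal consonant, so rule 2 applies → [ĩ].
/n/ (word-final) is unaffected → [n].

[iraðĩn]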